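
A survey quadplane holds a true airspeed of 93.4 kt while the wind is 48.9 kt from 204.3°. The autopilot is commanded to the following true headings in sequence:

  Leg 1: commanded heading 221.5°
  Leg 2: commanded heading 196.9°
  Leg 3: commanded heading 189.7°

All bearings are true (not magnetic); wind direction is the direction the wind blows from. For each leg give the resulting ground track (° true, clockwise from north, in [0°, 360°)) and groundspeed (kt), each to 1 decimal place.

Leg 1: heading 221.5°; drift +17.2° → track 238.7°, groundspeed 48.9 kt
Leg 2: heading 196.9°; drift -8.0° → track 188.9°, groundspeed 45.3 kt
Leg 3: heading 189.7°; drift -15.0° → track 174.7°, groundspeed 47.7 kt

Leg 1: track=238.7°, groundspeed=48.9 kt
Leg 2: track=188.9°, groundspeed=45.3 kt
Leg 3: track=174.7°, groundspeed=47.7 kt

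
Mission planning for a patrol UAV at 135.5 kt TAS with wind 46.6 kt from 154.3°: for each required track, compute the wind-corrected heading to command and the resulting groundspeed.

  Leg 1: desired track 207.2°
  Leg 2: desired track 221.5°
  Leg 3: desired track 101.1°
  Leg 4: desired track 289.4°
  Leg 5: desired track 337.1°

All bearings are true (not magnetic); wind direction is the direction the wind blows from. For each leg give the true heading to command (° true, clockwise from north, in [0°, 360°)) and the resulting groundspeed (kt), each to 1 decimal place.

Leg 1: heading=191.3°, groundspeed=102.2 kt
Leg 2: heading=203.0°, groundspeed=110.5 kt
Leg 3: heading=117.1°, groundspeed=102.3 kt
Leg 4: heading=275.4°, groundspeed=164.5 kt
Leg 5: heading=338.1°, groundspeed=182.0 kt

Leg 1: desired track 207.2°; wind correction -15.9° → command heading 191.3°, groundspeed 102.2 kt
Leg 2: desired track 221.5°; wind correction -18.5° → command heading 203.0°, groundspeed 110.5 kt
Leg 3: desired track 101.1°; wind correction +16.0° → command heading 117.1°, groundspeed 102.3 kt
Leg 4: desired track 289.4°; wind correction -14.0° → command heading 275.4°, groundspeed 164.5 kt
Leg 5: desired track 337.1°; wind correction +1.0° → command heading 338.1°, groundspeed 182.0 kt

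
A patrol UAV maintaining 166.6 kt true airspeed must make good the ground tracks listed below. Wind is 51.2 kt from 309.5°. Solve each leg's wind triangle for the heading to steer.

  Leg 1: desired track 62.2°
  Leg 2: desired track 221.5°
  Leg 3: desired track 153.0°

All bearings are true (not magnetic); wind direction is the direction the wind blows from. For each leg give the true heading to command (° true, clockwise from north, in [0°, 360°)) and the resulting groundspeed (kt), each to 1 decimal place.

Leg 1: desired track 62.2°; wind correction -16.5° → command heading 45.7°, groundspeed 179.5 kt
Leg 2: desired track 221.5°; wind correction +17.9° → command heading 239.4°, groundspeed 156.8 kt
Leg 3: desired track 153.0°; wind correction +7.0° → command heading 160.0°, groundspeed 212.3 kt

Leg 1: heading=45.7°, groundspeed=179.5 kt
Leg 2: heading=239.4°, groundspeed=156.8 kt
Leg 3: heading=160.0°, groundspeed=212.3 kt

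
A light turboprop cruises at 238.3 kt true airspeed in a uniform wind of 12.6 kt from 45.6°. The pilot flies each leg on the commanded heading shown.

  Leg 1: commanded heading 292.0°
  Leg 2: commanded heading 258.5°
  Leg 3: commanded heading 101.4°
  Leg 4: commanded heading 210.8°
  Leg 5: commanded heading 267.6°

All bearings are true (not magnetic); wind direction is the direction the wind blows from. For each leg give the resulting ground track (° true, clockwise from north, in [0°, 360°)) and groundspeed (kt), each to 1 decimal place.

Leg 1: heading 292.0°; drift -2.7° → track 289.3°, groundspeed 243.6 kt
Leg 2: heading 258.5°; drift -1.6° → track 256.9°, groundspeed 249.0 kt
Leg 3: heading 101.4°; drift +2.6° → track 104.0°, groundspeed 231.5 kt
Leg 4: heading 210.8°; drift +0.7° → track 211.5°, groundspeed 250.5 kt
Leg 5: heading 267.6°; drift -1.9° → track 265.7°, groundspeed 247.8 kt

Leg 1: track=289.3°, groundspeed=243.6 kt
Leg 2: track=256.9°, groundspeed=249.0 kt
Leg 3: track=104.0°, groundspeed=231.5 kt
Leg 4: track=211.5°, groundspeed=250.5 kt
Leg 5: track=265.7°, groundspeed=247.8 kt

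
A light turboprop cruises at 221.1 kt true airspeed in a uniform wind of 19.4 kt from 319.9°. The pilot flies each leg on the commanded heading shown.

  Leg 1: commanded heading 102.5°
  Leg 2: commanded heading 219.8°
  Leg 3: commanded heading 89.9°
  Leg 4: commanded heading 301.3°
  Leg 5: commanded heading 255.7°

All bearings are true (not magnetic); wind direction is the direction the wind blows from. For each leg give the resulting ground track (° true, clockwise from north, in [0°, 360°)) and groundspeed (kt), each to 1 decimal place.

Leg 1: track=105.4°, groundspeed=236.8 kt
Leg 2: track=214.9°, groundspeed=225.3 kt
Leg 3: track=93.5°, groundspeed=234.0 kt
Leg 4: track=299.6°, groundspeed=202.8 kt
Leg 5: track=251.0°, groundspeed=213.4 kt

Leg 1: heading 102.5°; drift +2.9° → track 105.4°, groundspeed 236.8 kt
Leg 2: heading 219.8°; drift -4.9° → track 214.9°, groundspeed 225.3 kt
Leg 3: heading 89.9°; drift +3.6° → track 93.5°, groundspeed 234.0 kt
Leg 4: heading 301.3°; drift -1.7° → track 299.6°, groundspeed 202.8 kt
Leg 5: heading 255.7°; drift -4.7° → track 251.0°, groundspeed 213.4 kt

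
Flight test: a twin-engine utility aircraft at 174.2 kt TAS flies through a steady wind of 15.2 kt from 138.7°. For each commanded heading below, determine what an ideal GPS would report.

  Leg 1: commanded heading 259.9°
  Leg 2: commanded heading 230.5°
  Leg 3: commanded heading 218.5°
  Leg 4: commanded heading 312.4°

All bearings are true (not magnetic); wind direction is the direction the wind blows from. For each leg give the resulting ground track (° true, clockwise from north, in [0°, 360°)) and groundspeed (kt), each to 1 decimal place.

Leg 1: heading 259.9°; drift +4.1° → track 264.0°, groundspeed 182.5 kt
Leg 2: heading 230.5°; drift +5.0° → track 235.5°, groundspeed 175.3 kt
Leg 3: heading 218.5°; drift +5.0° → track 223.5°, groundspeed 172.2 kt
Leg 4: heading 312.4°; drift +0.5° → track 312.9°, groundspeed 189.3 kt

Leg 1: track=264.0°, groundspeed=182.5 kt
Leg 2: track=235.5°, groundspeed=175.3 kt
Leg 3: track=223.5°, groundspeed=172.2 kt
Leg 4: track=312.9°, groundspeed=189.3 kt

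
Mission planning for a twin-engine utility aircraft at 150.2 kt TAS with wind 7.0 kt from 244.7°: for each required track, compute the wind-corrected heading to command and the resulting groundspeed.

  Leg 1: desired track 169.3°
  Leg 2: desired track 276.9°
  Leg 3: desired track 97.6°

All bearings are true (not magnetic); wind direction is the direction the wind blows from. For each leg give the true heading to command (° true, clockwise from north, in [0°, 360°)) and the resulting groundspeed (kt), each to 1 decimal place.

Leg 1: desired track 169.3°; wind correction +2.6° → command heading 171.9°, groundspeed 148.3 kt
Leg 2: desired track 276.9°; wind correction -1.4° → command heading 275.5°, groundspeed 144.2 kt
Leg 3: desired track 97.6°; wind correction +1.5° → command heading 99.1°, groundspeed 156.0 kt

Leg 1: heading=171.9°, groundspeed=148.3 kt
Leg 2: heading=275.5°, groundspeed=144.2 kt
Leg 3: heading=99.1°, groundspeed=156.0 kt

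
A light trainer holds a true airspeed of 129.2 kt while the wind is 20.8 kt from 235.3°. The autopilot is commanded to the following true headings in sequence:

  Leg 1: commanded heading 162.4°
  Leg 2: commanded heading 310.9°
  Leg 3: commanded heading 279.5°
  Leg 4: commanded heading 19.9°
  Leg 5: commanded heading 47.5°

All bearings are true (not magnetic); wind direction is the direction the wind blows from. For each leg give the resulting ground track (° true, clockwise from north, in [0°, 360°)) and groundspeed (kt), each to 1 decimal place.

Leg 1: track=153.2°, groundspeed=124.7 kt
Leg 2: track=320.1°, groundspeed=125.7 kt
Leg 3: track=286.7°, groundspeed=115.2 kt
Leg 4: track=24.6°, groundspeed=146.7 kt
Leg 5: track=48.6°, groundspeed=149.8 kt

Leg 1: heading 162.4°; drift -9.2° → track 153.2°, groundspeed 124.7 kt
Leg 2: heading 310.9°; drift +9.2° → track 320.1°, groundspeed 125.7 kt
Leg 3: heading 279.5°; drift +7.2° → track 286.7°, groundspeed 115.2 kt
Leg 4: heading 19.9°; drift +4.7° → track 24.6°, groundspeed 146.7 kt
Leg 5: heading 47.5°; drift +1.1° → track 48.6°, groundspeed 149.8 kt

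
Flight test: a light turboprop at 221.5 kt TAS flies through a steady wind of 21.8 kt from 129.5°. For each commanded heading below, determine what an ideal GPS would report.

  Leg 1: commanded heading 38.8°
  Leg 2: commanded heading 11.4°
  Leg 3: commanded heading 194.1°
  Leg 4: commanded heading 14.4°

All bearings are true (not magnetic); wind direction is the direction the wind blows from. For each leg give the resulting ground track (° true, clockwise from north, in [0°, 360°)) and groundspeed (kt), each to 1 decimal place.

Leg 1: heading 38.8°; drift -5.6° → track 33.2°, groundspeed 222.8 kt
Leg 2: heading 11.4°; drift -4.7° → track 6.7°, groundspeed 232.6 kt
Leg 3: heading 194.1°; drift +5.3° → track 199.4°, groundspeed 213.1 kt
Leg 4: heading 14.4°; drift -4.9° → track 9.5°, groundspeed 231.6 kt

Leg 1: track=33.2°, groundspeed=222.8 kt
Leg 2: track=6.7°, groundspeed=232.6 kt
Leg 3: track=199.4°, groundspeed=213.1 kt
Leg 4: track=9.5°, groundspeed=231.6 kt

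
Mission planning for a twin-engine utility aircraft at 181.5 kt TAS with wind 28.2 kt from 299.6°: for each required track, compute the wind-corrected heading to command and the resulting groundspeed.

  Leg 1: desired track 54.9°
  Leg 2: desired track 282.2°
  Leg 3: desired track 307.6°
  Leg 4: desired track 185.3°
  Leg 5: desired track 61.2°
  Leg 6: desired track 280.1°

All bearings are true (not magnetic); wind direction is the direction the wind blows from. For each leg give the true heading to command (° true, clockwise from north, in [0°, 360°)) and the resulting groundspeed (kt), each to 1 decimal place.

Leg 1: desired track 54.9°; wind correction -8.1° → command heading 46.8°, groundspeed 191.8 kt
Leg 2: desired track 282.2°; wind correction +2.7° → command heading 284.9°, groundspeed 154.4 kt
Leg 3: desired track 307.6°; wind correction -1.2° → command heading 306.4°, groundspeed 153.5 kt
Leg 4: desired track 185.3°; wind correction +8.1° → command heading 193.4°, groundspeed 191.3 kt
Leg 5: desired track 61.2°; wind correction -7.6° → command heading 53.6°, groundspeed 194.7 kt
Leg 6: desired track 280.1°; wind correction +3.0° → command heading 283.1°, groundspeed 154.7 kt

Leg 1: heading=46.8°, groundspeed=191.8 kt
Leg 2: heading=284.9°, groundspeed=154.4 kt
Leg 3: heading=306.4°, groundspeed=153.5 kt
Leg 4: heading=193.4°, groundspeed=191.3 kt
Leg 5: heading=53.6°, groundspeed=194.7 kt
Leg 6: heading=283.1°, groundspeed=154.7 kt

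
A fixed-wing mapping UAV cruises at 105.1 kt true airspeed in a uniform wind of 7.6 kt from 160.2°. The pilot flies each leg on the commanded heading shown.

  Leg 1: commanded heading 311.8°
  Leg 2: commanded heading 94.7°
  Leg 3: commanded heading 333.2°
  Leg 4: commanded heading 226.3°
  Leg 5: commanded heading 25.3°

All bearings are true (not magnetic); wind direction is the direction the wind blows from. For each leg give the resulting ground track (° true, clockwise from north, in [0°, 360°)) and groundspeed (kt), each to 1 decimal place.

Leg 1: heading 311.8°; drift +1.9° → track 313.7°, groundspeed 111.8 kt
Leg 2: heading 94.7°; drift -3.9° → track 90.8°, groundspeed 102.2 kt
Leg 3: heading 333.2°; drift +0.5° → track 333.7°, groundspeed 112.6 kt
Leg 4: heading 226.3°; drift +3.9° → track 230.2°, groundspeed 102.3 kt
Leg 5: heading 25.3°; drift -2.8° → track 22.5°, groundspeed 110.6 kt

Leg 1: track=313.7°, groundspeed=111.8 kt
Leg 2: track=90.8°, groundspeed=102.2 kt
Leg 3: track=333.7°, groundspeed=112.6 kt
Leg 4: track=230.2°, groundspeed=102.3 kt
Leg 5: track=22.5°, groundspeed=110.6 kt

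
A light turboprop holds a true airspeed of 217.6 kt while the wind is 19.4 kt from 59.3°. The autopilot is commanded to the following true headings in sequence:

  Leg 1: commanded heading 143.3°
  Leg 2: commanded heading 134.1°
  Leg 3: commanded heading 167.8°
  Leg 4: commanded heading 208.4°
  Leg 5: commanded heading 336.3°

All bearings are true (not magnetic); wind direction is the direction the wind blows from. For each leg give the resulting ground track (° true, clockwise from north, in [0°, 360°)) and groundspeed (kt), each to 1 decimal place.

Leg 1: track=148.4°, groundspeed=216.4 kt
Leg 2: track=139.1°, groundspeed=213.3 kt
Leg 3: track=172.5°, groundspeed=224.5 kt
Leg 4: track=210.8°, groundspeed=234.5 kt
Leg 5: track=331.2°, groundspeed=216.1 kt

Leg 1: heading 143.3°; drift +5.1° → track 148.4°, groundspeed 216.4 kt
Leg 2: heading 134.1°; drift +5.0° → track 139.1°, groundspeed 213.3 kt
Leg 3: heading 167.8°; drift +4.7° → track 172.5°, groundspeed 224.5 kt
Leg 4: heading 208.4°; drift +2.4° → track 210.8°, groundspeed 234.5 kt
Leg 5: heading 336.3°; drift -5.1° → track 331.2°, groundspeed 216.1 kt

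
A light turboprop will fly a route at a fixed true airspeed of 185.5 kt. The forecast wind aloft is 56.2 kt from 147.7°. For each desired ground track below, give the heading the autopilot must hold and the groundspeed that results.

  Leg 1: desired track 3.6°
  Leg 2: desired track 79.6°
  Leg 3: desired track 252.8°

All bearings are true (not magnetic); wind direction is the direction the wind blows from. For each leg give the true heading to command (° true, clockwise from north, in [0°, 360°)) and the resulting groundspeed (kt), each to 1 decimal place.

Leg 1: desired track 3.6°; wind correction +10.2° → command heading 13.8°, groundspeed 228.1 kt
Leg 2: desired track 79.6°; wind correction +16.3° → command heading 95.9°, groundspeed 157.1 kt
Leg 3: desired track 252.8°; wind correction -17.0° → command heading 235.8°, groundspeed 192.0 kt

Leg 1: heading=13.8°, groundspeed=228.1 kt
Leg 2: heading=95.9°, groundspeed=157.1 kt
Leg 3: heading=235.8°, groundspeed=192.0 kt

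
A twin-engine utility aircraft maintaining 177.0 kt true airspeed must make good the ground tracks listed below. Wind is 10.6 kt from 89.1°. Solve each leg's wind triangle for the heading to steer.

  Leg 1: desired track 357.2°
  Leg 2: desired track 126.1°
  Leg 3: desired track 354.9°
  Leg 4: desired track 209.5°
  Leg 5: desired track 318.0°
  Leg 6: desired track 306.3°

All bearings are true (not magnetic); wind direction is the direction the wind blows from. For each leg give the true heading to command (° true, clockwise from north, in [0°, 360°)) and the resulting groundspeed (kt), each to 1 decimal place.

Leg 1: desired track 357.2°; wind correction +3.4° → command heading 0.6°, groundspeed 177.0 kt
Leg 2: desired track 126.1°; wind correction -2.1° → command heading 124.0°, groundspeed 168.4 kt
Leg 3: desired track 354.9°; wind correction +3.4° → command heading 358.3°, groundspeed 177.5 kt
Leg 4: desired track 209.5°; wind correction -3.0° → command heading 206.5°, groundspeed 182.1 kt
Leg 5: desired track 318.0°; wind correction +2.6° → command heading 320.6°, groundspeed 183.8 kt
Leg 6: desired track 306.3°; wind correction +2.1° → command heading 308.4°, groundspeed 185.3 kt

Leg 1: heading=0.6°, groundspeed=177.0 kt
Leg 2: heading=124.0°, groundspeed=168.4 kt
Leg 3: heading=358.3°, groundspeed=177.5 kt
Leg 4: heading=206.5°, groundspeed=182.1 kt
Leg 5: heading=320.6°, groundspeed=183.8 kt
Leg 6: heading=308.4°, groundspeed=185.3 kt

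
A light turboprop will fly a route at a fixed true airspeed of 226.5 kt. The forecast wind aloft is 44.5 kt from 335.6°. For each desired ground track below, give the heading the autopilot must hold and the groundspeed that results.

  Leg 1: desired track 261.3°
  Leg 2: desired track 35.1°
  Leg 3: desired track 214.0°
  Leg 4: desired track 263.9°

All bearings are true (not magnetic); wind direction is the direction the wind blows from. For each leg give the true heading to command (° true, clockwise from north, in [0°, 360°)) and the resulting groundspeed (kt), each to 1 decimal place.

Leg 1: heading=272.2°, groundspeed=210.4 kt
Leg 2: heading=25.4°, groundspeed=200.6 kt
Leg 3: heading=223.6°, groundspeed=246.6 kt
Leg 4: heading=274.7°, groundspeed=208.6 kt

Leg 1: desired track 261.3°; wind correction +10.9° → command heading 272.2°, groundspeed 210.4 kt
Leg 2: desired track 35.1°; wind correction -9.7° → command heading 25.4°, groundspeed 200.6 kt
Leg 3: desired track 214.0°; wind correction +9.6° → command heading 223.6°, groundspeed 246.6 kt
Leg 4: desired track 263.9°; wind correction +10.8° → command heading 274.7°, groundspeed 208.6 kt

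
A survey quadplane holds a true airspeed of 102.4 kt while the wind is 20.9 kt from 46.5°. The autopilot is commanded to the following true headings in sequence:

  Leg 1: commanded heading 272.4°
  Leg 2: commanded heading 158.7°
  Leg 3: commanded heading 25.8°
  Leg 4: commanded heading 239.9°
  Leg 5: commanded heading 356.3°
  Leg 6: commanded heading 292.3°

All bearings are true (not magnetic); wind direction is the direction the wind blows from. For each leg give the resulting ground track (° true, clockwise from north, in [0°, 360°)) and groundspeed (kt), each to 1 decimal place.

Leg 1: track=265.1°, groundspeed=117.9 kt
Leg 2: track=168.7°, groundspeed=112.0 kt
Leg 3: track=20.7°, groundspeed=83.2 kt
Leg 4: track=237.6°, groundspeed=122.8 kt
Leg 5: track=346.1°, groundspeed=90.5 kt
Leg 6: track=282.6°, groundspeed=112.6 kt

Leg 1: heading 272.4°; drift -7.3° → track 265.1°, groundspeed 117.9 kt
Leg 2: heading 158.7°; drift +10.0° → track 168.7°, groundspeed 112.0 kt
Leg 3: heading 25.8°; drift -5.1° → track 20.7°, groundspeed 83.2 kt
Leg 4: heading 239.9°; drift -2.3° → track 237.6°, groundspeed 122.8 kt
Leg 5: heading 356.3°; drift -10.2° → track 346.1°, groundspeed 90.5 kt
Leg 6: heading 292.3°; drift -9.7° → track 282.6°, groundspeed 112.6 kt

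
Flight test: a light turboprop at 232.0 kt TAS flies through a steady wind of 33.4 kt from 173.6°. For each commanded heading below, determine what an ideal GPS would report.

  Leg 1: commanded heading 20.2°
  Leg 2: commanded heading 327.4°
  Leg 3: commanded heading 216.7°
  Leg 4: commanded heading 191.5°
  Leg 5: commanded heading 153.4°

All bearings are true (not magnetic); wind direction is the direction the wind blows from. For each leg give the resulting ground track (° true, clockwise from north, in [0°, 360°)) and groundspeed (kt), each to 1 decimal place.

Leg 1: track=16.9°, groundspeed=262.3 kt
Leg 2: track=330.6°, groundspeed=262.4 kt
Leg 3: track=223.0°, groundspeed=208.9 kt
Leg 4: track=194.4°, groundspeed=200.5 kt
Leg 5: track=150.1°, groundspeed=201.0 kt

Leg 1: heading 20.2°; drift -3.3° → track 16.9°, groundspeed 262.3 kt
Leg 2: heading 327.4°; drift +3.2° → track 330.6°, groundspeed 262.4 kt
Leg 3: heading 216.7°; drift +6.3° → track 223.0°, groundspeed 208.9 kt
Leg 4: heading 191.5°; drift +2.9° → track 194.4°, groundspeed 200.5 kt
Leg 5: heading 153.4°; drift -3.3° → track 150.1°, groundspeed 201.0 kt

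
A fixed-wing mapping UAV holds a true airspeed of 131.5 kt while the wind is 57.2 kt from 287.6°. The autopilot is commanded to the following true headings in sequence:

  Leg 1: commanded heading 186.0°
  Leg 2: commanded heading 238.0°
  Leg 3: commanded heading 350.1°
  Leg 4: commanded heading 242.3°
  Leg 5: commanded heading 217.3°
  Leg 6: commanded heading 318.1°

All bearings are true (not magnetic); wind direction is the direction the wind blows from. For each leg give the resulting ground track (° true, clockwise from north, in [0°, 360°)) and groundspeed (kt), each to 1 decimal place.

Leg 1: heading 186.0°; drift -21.4° → track 164.6°, groundspeed 153.6 kt
Leg 2: heading 238.0°; drift -24.8° → track 213.2°, groundspeed 104.0 kt
Leg 3: heading 350.1°; drift +25.8° → track 15.9°, groundspeed 116.7 kt
Leg 4: heading 242.3°; drift -24.0° → track 218.3°, groundspeed 99.9 kt
Leg 5: heading 217.3°; drift -25.6° → track 191.7°, groundspeed 124.5 kt
Leg 6: heading 318.1°; drift +19.4° → track 337.5°, groundspeed 87.2 kt

Leg 1: track=164.6°, groundspeed=153.6 kt
Leg 2: track=213.2°, groundspeed=104.0 kt
Leg 3: track=15.9°, groundspeed=116.7 kt
Leg 4: track=218.3°, groundspeed=99.9 kt
Leg 5: track=191.7°, groundspeed=124.5 kt
Leg 6: track=337.5°, groundspeed=87.2 kt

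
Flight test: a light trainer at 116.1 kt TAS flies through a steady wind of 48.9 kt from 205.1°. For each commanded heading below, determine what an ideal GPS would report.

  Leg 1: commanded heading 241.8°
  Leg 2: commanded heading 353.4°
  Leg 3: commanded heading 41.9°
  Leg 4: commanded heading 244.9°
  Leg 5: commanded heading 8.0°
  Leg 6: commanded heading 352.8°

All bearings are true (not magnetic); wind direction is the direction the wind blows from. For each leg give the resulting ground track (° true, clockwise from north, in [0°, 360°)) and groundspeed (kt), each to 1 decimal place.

Leg 1: heading 241.8°; drift +20.8° → track 262.6°, groundspeed 82.3 kt
Leg 2: heading 353.4°; drift +9.3° → track 2.7°, groundspeed 159.8 kt
Leg 3: heading 41.9°; drift -5.0° → track 36.9°, groundspeed 163.5 kt
Leg 4: heading 244.9°; drift +21.7° → track 266.6°, groundspeed 84.5 kt
Leg 5: heading 8.0°; drift +5.0° → track 13.0°, groundspeed 163.5 kt
Leg 6: heading 352.8°; drift +9.4° → track 2.2°, groundspeed 159.6 kt

Leg 1: track=262.6°, groundspeed=82.3 kt
Leg 2: track=2.7°, groundspeed=159.8 kt
Leg 3: track=36.9°, groundspeed=163.5 kt
Leg 4: track=266.6°, groundspeed=84.5 kt
Leg 5: track=13.0°, groundspeed=163.5 kt
Leg 6: track=2.2°, groundspeed=159.6 kt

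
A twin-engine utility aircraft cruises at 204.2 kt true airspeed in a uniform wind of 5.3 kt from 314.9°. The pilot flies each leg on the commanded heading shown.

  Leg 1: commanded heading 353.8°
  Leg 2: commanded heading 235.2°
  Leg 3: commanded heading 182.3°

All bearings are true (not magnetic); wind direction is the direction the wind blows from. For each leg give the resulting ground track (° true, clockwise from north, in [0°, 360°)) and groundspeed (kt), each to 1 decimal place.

Leg 1: heading 353.8°; drift +1.0° → track 354.8°, groundspeed 200.1 kt
Leg 2: heading 235.2°; drift -1.5° → track 233.7°, groundspeed 203.3 kt
Leg 3: heading 182.3°; drift -1.1° → track 181.2°, groundspeed 207.8 kt

Leg 1: track=354.8°, groundspeed=200.1 kt
Leg 2: track=233.7°, groundspeed=203.3 kt
Leg 3: track=181.2°, groundspeed=207.8 kt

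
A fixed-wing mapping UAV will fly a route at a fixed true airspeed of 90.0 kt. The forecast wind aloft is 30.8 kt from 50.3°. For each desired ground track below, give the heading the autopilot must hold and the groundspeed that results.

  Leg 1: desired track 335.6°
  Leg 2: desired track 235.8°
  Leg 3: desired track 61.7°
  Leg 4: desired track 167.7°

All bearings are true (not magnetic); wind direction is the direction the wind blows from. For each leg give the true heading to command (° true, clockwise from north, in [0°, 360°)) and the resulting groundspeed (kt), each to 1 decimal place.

Leg 1: desired track 335.6°; wind correction +19.3° → command heading 354.9°, groundspeed 76.8 kt
Leg 2: desired track 235.8°; wind correction +1.9° → command heading 237.7°, groundspeed 120.6 kt
Leg 3: desired track 61.7°; wind correction -3.9° → command heading 57.8°, groundspeed 59.6 kt
Leg 4: desired track 167.7°; wind correction -17.7° → command heading 150.0°, groundspeed 99.9 kt

Leg 1: heading=354.9°, groundspeed=76.8 kt
Leg 2: heading=237.7°, groundspeed=120.6 kt
Leg 3: heading=57.8°, groundspeed=59.6 kt
Leg 4: heading=150.0°, groundspeed=99.9 kt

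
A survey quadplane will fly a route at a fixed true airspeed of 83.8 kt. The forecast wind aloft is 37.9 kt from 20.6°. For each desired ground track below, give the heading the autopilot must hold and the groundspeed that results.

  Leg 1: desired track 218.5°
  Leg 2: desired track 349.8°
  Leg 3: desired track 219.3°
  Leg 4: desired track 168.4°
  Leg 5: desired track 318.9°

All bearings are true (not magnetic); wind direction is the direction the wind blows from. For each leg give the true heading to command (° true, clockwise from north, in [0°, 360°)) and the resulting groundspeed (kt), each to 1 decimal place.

Leg 1: heading=226.5°, groundspeed=119.1 kt
Leg 2: heading=3.2°, groundspeed=49.0 kt
Leg 3: heading=227.6°, groundspeed=118.8 kt
Leg 4: heading=154.5°, groundspeed=113.4 kt
Leg 5: heading=342.4°, groundspeed=58.9 kt

Leg 1: desired track 218.5°; wind correction +8.0° → command heading 226.5°, groundspeed 119.1 kt
Leg 2: desired track 349.8°; wind correction +13.4° → command heading 3.2°, groundspeed 49.0 kt
Leg 3: desired track 219.3°; wind correction +8.3° → command heading 227.6°, groundspeed 118.8 kt
Leg 4: desired track 168.4°; wind correction -13.9° → command heading 154.5°, groundspeed 113.4 kt
Leg 5: desired track 318.9°; wind correction +23.5° → command heading 342.4°, groundspeed 58.9 kt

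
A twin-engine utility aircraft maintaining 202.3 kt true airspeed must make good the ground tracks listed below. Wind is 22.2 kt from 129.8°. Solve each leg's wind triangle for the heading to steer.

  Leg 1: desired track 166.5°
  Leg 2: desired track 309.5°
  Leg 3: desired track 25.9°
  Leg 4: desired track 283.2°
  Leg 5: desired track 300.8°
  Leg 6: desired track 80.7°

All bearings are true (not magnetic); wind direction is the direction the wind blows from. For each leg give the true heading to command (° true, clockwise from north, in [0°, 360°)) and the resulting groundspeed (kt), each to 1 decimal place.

Leg 1: heading=162.7°, groundspeed=184.1 kt
Leg 2: heading=309.5°, groundspeed=224.5 kt
Leg 3: heading=32.0°, groundspeed=206.5 kt
Leg 4: heading=280.4°, groundspeed=221.9 kt
Leg 5: heading=299.8°, groundspeed=224.2 kt
Leg 6: heading=85.5°, groundspeed=187.1 kt

Leg 1: desired track 166.5°; wind correction -3.8° → command heading 162.7°, groundspeed 184.1 kt
Leg 2: desired track 309.5°; wind correction +0.0° → command heading 309.5°, groundspeed 224.5 kt
Leg 3: desired track 25.9°; wind correction +6.1° → command heading 32.0°, groundspeed 206.5 kt
Leg 4: desired track 283.2°; wind correction -2.8° → command heading 280.4°, groundspeed 221.9 kt
Leg 5: desired track 300.8°; wind correction -1.0° → command heading 299.8°, groundspeed 224.2 kt
Leg 6: desired track 80.7°; wind correction +4.8° → command heading 85.5°, groundspeed 187.1 kt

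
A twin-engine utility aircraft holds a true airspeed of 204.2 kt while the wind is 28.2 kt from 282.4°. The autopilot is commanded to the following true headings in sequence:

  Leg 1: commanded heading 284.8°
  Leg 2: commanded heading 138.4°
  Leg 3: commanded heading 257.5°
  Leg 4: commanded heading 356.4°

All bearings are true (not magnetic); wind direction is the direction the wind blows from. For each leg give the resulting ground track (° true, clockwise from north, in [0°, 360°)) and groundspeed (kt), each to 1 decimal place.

Leg 1: track=285.2°, groundspeed=176.0 kt
Leg 2: track=134.2°, groundspeed=227.6 kt
Leg 3: track=253.7°, groundspeed=179.0 kt
Leg 4: track=4.3°, groundspeed=198.3 kt

Leg 1: heading 284.8°; drift +0.4° → track 285.2°, groundspeed 176.0 kt
Leg 2: heading 138.4°; drift -4.2° → track 134.2°, groundspeed 227.6 kt
Leg 3: heading 257.5°; drift -3.8° → track 253.7°, groundspeed 179.0 kt
Leg 4: heading 356.4°; drift +7.9° → track 4.3°, groundspeed 198.3 kt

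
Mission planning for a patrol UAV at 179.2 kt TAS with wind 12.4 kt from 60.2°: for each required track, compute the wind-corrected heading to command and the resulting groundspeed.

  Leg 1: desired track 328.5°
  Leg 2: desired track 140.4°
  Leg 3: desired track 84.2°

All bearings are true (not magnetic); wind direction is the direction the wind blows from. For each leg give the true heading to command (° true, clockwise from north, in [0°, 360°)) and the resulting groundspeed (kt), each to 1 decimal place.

Leg 1: heading=332.5°, groundspeed=179.1 kt
Leg 2: heading=136.5°, groundspeed=176.7 kt
Leg 3: heading=82.6°, groundspeed=167.8 kt

Leg 1: desired track 328.5°; wind correction +4.0° → command heading 332.5°, groundspeed 179.1 kt
Leg 2: desired track 140.4°; wind correction -3.9° → command heading 136.5°, groundspeed 176.7 kt
Leg 3: desired track 84.2°; wind correction -1.6° → command heading 82.6°, groundspeed 167.8 kt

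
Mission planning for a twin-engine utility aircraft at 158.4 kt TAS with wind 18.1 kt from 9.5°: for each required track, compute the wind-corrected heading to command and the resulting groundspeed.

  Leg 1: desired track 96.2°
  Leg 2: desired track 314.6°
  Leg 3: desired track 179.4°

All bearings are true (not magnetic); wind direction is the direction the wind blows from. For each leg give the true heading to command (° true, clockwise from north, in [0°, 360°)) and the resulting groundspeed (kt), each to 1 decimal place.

Leg 1: desired track 96.2°; wind correction -6.6° → command heading 89.6°, groundspeed 156.3 kt
Leg 2: desired track 314.6°; wind correction +5.4° → command heading 320.0°, groundspeed 147.3 kt
Leg 3: desired track 179.4°; wind correction -1.1° → command heading 178.3°, groundspeed 176.2 kt

Leg 1: heading=89.6°, groundspeed=156.3 kt
Leg 2: heading=320.0°, groundspeed=147.3 kt
Leg 3: heading=178.3°, groundspeed=176.2 kt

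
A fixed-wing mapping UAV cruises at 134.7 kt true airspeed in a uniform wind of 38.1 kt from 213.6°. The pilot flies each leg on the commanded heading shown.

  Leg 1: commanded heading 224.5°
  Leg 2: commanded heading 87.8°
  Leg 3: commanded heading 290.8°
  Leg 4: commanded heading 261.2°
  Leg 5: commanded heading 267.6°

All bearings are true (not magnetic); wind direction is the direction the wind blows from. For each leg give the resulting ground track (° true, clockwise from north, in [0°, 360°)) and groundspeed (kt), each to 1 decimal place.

Leg 1: heading 224.5°; drift +4.2° → track 228.7°, groundspeed 97.6 kt
Leg 2: heading 87.8°; drift -11.1° → track 76.7°, groundspeed 160.0 kt
Leg 3: heading 290.8°; drift +16.4° → track 307.2°, groundspeed 131.6 kt
Leg 4: heading 261.2°; drift +14.5° → track 275.7°, groundspeed 112.6 kt
Leg 5: heading 267.6°; drift +15.3° → track 282.9°, groundspeed 116.5 kt

Leg 1: track=228.7°, groundspeed=97.6 kt
Leg 2: track=76.7°, groundspeed=160.0 kt
Leg 3: track=307.2°, groundspeed=131.6 kt
Leg 4: track=275.7°, groundspeed=112.6 kt
Leg 5: track=282.9°, groundspeed=116.5 kt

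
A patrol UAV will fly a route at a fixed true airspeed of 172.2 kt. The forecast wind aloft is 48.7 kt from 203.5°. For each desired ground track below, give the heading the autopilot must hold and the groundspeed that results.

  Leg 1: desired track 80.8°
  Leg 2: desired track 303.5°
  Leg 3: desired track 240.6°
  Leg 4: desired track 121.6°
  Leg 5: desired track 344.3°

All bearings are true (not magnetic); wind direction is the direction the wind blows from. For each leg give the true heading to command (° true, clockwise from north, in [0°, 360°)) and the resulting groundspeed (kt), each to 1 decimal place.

Leg 1: heading=94.6°, groundspeed=193.6 kt
Leg 2: heading=287.3°, groundspeed=173.8 kt
Leg 3: heading=230.8°, groundspeed=130.8 kt
Leg 4: heading=137.9°, groundspeed=158.5 kt
Leg 5: heading=334.0°, groundspeed=207.2 kt

Leg 1: desired track 80.8°; wind correction +13.8° → command heading 94.6°, groundspeed 193.6 kt
Leg 2: desired track 303.5°; wind correction -16.2° → command heading 287.3°, groundspeed 173.8 kt
Leg 3: desired track 240.6°; wind correction -9.8° → command heading 230.8°, groundspeed 130.8 kt
Leg 4: desired track 121.6°; wind correction +16.3° → command heading 137.9°, groundspeed 158.5 kt
Leg 5: desired track 344.3°; wind correction -10.3° → command heading 334.0°, groundspeed 207.2 kt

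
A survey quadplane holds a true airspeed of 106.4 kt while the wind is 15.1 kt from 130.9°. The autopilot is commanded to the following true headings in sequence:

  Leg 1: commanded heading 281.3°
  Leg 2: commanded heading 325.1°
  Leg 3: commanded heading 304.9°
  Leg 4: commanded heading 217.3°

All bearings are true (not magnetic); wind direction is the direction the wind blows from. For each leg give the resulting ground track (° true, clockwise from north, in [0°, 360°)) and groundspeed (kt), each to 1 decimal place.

Leg 1: track=284.9°, groundspeed=119.8 kt
Leg 2: track=323.3°, groundspeed=121.1 kt
Leg 3: track=305.6°, groundspeed=121.4 kt
Leg 4: track=225.4°, groundspeed=106.5 kt

Leg 1: heading 281.3°; drift +3.6° → track 284.9°, groundspeed 119.8 kt
Leg 2: heading 325.1°; drift -1.8° → track 323.3°, groundspeed 121.1 kt
Leg 3: heading 304.9°; drift +0.7° → track 305.6°, groundspeed 121.4 kt
Leg 4: heading 217.3°; drift +8.1° → track 225.4°, groundspeed 106.5 kt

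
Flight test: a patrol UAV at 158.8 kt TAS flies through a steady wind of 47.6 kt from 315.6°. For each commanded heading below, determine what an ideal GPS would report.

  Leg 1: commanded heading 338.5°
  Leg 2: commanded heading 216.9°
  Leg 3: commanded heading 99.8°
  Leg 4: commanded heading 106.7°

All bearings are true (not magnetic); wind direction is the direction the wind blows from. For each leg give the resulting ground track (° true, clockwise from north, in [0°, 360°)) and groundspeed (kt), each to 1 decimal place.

Leg 1: track=347.7°, groundspeed=116.4 kt
Leg 2: track=201.1°, groundspeed=172.5 kt
Leg 3: track=107.8°, groundspeed=199.4 kt
Leg 4: track=113.2°, groundspeed=201.8 kt

Leg 1: heading 338.5°; drift +9.2° → track 347.7°, groundspeed 116.4 kt
Leg 2: heading 216.9°; drift -15.8° → track 201.1°, groundspeed 172.5 kt
Leg 3: heading 99.8°; drift +8.0° → track 107.8°, groundspeed 199.4 kt
Leg 4: heading 106.7°; drift +6.5° → track 113.2°, groundspeed 201.8 kt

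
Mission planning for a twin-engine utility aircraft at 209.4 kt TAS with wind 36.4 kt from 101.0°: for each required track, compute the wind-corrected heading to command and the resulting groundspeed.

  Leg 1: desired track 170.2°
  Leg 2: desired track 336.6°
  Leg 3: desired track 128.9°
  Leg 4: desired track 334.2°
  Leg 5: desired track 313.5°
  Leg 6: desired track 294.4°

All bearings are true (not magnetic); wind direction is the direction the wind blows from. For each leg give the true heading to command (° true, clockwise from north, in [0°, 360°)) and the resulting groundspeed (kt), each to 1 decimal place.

Leg 1: heading=160.8°, groundspeed=193.7 kt
Leg 2: heading=344.8°, groundspeed=227.8 kt
Leg 3: heading=124.2°, groundspeed=176.5 kt
Leg 4: heading=342.2°, groundspeed=229.2 kt
Leg 5: heading=318.9°, groundspeed=239.2 kt
Leg 6: heading=296.7°, groundspeed=244.6 kt

Leg 1: desired track 170.2°; wind correction -9.4° → command heading 160.8°, groundspeed 193.7 kt
Leg 2: desired track 336.6°; wind correction +8.2° → command heading 344.8°, groundspeed 227.8 kt
Leg 3: desired track 128.9°; wind correction -4.7° → command heading 124.2°, groundspeed 176.5 kt
Leg 4: desired track 334.2°; wind correction +8.0° → command heading 342.2°, groundspeed 229.2 kt
Leg 5: desired track 313.5°; wind correction +5.4° → command heading 318.9°, groundspeed 239.2 kt
Leg 6: desired track 294.4°; wind correction +2.3° → command heading 296.7°, groundspeed 244.6 kt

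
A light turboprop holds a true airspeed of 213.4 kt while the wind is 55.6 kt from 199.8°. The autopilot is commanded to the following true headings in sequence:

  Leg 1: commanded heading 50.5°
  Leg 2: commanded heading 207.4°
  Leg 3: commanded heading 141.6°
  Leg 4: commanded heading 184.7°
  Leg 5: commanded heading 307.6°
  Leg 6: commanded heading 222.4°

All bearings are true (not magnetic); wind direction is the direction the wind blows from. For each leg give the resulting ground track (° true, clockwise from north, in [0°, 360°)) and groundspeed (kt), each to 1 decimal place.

Leg 1: heading 50.5°; drift -6.2° → track 44.3°, groundspeed 262.7 kt
Leg 2: heading 207.4°; drift +2.7° → track 210.1°, groundspeed 158.5 kt
Leg 3: heading 141.6°; drift -14.4° → track 127.2°, groundspeed 190.1 kt
Leg 4: heading 184.7°; drift -5.2° → track 179.5°, groundspeed 160.4 kt
Leg 5: heading 307.6°; drift +12.9° → track 320.5°, groundspeed 236.4 kt
Leg 6: heading 222.4°; drift +7.5° → track 229.9°, groundspeed 163.5 kt

Leg 1: track=44.3°, groundspeed=262.7 kt
Leg 2: track=210.1°, groundspeed=158.5 kt
Leg 3: track=127.2°, groundspeed=190.1 kt
Leg 4: track=179.5°, groundspeed=160.4 kt
Leg 5: track=320.5°, groundspeed=236.4 kt
Leg 6: track=229.9°, groundspeed=163.5 kt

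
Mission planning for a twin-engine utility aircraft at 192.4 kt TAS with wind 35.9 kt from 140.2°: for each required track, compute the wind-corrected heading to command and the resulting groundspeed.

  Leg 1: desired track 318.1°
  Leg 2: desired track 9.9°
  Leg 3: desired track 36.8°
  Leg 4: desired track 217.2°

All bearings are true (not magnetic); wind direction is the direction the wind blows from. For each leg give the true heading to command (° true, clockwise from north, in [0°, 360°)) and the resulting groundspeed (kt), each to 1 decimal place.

Leg 1: heading=317.7°, groundspeed=228.3 kt
Leg 2: heading=18.1°, groundspeed=213.7 kt
Leg 3: heading=47.3°, groundspeed=197.5 kt
Leg 4: heading=206.7°, groundspeed=181.1 kt

Leg 1: desired track 318.1°; wind correction -0.4° → command heading 317.7°, groundspeed 228.3 kt
Leg 2: desired track 9.9°; wind correction +8.2° → command heading 18.1°, groundspeed 213.7 kt
Leg 3: desired track 36.8°; wind correction +10.5° → command heading 47.3°, groundspeed 197.5 kt
Leg 4: desired track 217.2°; wind correction -10.5° → command heading 206.7°, groundspeed 181.1 kt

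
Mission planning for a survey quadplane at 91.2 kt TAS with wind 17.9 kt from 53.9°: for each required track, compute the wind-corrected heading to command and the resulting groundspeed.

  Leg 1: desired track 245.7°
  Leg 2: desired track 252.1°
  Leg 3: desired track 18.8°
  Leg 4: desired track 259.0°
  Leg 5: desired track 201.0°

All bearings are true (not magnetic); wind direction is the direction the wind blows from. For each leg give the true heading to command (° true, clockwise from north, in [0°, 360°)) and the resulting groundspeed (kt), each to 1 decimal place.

Leg 1: heading=248.0°, groundspeed=108.6 kt
Leg 2: heading=255.6°, groundspeed=108.0 kt
Leg 3: heading=25.3°, groundspeed=76.0 kt
Leg 4: heading=263.8°, groundspeed=107.1 kt
Leg 5: heading=194.9°, groundspeed=105.7 kt

Leg 1: desired track 245.7°; wind correction +2.3° → command heading 248.0°, groundspeed 108.6 kt
Leg 2: desired track 252.1°; wind correction +3.5° → command heading 255.6°, groundspeed 108.0 kt
Leg 3: desired track 18.8°; wind correction +6.5° → command heading 25.3°, groundspeed 76.0 kt
Leg 4: desired track 259.0°; wind correction +4.8° → command heading 263.8°, groundspeed 107.1 kt
Leg 5: desired track 201.0°; wind correction -6.1° → command heading 194.9°, groundspeed 105.7 kt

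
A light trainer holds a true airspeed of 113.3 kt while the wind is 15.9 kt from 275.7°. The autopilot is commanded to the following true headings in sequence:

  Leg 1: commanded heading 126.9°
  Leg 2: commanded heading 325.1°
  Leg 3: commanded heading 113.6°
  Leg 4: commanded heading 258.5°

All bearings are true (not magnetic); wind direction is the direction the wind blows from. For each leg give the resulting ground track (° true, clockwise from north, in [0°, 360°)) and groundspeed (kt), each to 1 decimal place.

Leg 1: heading 126.9°; drift -3.7° → track 123.2°, groundspeed 127.2 kt
Leg 2: heading 325.1°; drift +6.7° → track 331.8°, groundspeed 103.7 kt
Leg 3: heading 113.6°; drift -2.2° → track 111.4°, groundspeed 128.5 kt
Leg 4: heading 258.5°; drift -2.7° → track 255.8°, groundspeed 98.2 kt

Leg 1: track=123.2°, groundspeed=127.2 kt
Leg 2: track=331.8°, groundspeed=103.7 kt
Leg 3: track=111.4°, groundspeed=128.5 kt
Leg 4: track=255.8°, groundspeed=98.2 kt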